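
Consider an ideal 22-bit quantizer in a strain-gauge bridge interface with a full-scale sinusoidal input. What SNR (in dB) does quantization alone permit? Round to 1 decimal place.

SNR = 6.02·22 + 1.76 = 134.20 dB.

134.2 dB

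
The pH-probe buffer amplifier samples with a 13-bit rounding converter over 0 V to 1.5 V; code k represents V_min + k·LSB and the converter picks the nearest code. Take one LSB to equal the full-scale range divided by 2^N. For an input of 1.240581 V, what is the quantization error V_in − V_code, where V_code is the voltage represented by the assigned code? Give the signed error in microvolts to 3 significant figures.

+41.4 µV

V_FS = 1.5 V. LSB = 1.5 V / 2^13 ≈ 183.1 µV.
Position in LSBs: (1.240581 − (0)) × 8192/1.5 = 6775.2264; rounding gives k = 6775.
Reconstructed level: 0 + 6775 × 1.5/8192 V = 1.240539551 V.
e = 1.240581 − (1.240539551) = +41.4 µV.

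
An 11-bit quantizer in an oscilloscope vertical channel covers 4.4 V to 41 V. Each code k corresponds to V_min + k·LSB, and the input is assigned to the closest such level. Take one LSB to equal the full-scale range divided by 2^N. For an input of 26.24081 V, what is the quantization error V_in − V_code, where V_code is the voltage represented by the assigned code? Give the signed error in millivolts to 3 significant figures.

+2.33 mV

Span: 41 V − (4.4 V) = 36.6 V. LSB = 36.6 V / 2^11 ≈ 17.87 mV.
(26.24081 − (4.4)) / LSB = 21.84081 × 2048/36.6 = 1222.1306. Nearest integer: k = 1222.
V_code = 4.4 + (1222/2048) × 36.6 = 26.23847656 V.
V_in − V_code = 26.24081 − (26.23847656) = +2.33 mV.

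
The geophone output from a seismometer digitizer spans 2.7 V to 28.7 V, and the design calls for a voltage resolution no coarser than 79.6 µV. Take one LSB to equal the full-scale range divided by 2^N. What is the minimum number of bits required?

19 bits

Span: 28.7 V − (2.7 V) = 26 V.
26 V / 79.6 µV = 326600. Since 2^18 = 262144 and 2^19 = 524288, N = 19.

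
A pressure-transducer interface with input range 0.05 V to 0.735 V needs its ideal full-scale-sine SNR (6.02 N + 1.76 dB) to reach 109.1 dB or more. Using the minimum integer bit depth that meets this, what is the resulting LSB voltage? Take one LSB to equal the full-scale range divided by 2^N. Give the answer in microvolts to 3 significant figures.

Range = 0.735 − (0.05) = 0.685 V.
6.02 N + 1.76 ≥ 109.1 gives N ≥ 17.831, so the minimum integer is 18.
One LSB is 0.685 V / 262144 = 2.61 µV.

2.61 µV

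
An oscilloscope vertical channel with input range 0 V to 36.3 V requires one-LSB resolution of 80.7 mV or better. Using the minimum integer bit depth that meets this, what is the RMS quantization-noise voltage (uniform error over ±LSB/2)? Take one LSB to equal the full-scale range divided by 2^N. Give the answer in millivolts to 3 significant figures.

Span = 36.3 V.
Required number of levels: 36.3/80.7 mV = 449.81; smallest N with 2^N ≥ that is 9.
Step size = 36.3/512 V = 70.898 mV.
RMS noise = LSB/√12 = 20.5 mV.

20.5 mV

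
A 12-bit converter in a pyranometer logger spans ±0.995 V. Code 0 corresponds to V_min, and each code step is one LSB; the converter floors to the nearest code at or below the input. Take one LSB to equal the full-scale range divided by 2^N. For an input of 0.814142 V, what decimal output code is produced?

The full-scale span is 0.995 − (-0.995) = 1.99 V. LSB = 1.99 V / 2^12 ≈ 485.8 µV.
V_in − V_min = 0.814142 − (-0.995) = 1.809142 V.
Divide by LSB: 1.809142 × 4096/1.99 = 3723.7415.
Truncating gives code 3723.

3723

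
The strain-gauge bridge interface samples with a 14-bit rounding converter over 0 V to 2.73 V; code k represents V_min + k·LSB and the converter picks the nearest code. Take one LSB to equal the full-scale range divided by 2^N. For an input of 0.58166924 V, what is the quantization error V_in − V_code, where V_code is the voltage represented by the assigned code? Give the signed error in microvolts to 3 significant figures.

Range is 2.73 V. LSB = 2.73 V / 2^14 ≈ 166.6 µV.
(V_in − V_min)/LSB = (0.58166924 − (0)) × 16384/2.73 = 3490.8677 → nearest code k = 3491.
Reconstructed level: 0 + 3491 × 2.73/16384 V = 0.58169128418 V.
Error = V_in − V_code = 0.58166924 − (0.58169128418) = −22.0 µV.

−22.0 µV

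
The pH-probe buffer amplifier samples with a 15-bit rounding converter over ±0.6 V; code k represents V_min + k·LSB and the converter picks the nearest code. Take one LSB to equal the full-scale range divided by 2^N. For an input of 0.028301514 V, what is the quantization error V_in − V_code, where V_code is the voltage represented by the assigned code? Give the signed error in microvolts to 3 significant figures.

−6.59 µV

Range = 0.6 − (-0.6) = 1.2 V. LSB = 1.2 V / 2^15 ≈ 36.62 µV.
(0.028301514 − (-0.6)) / LSB = 0.628301514 × 32768/1.2 = 17156.8200. Nearest integer: k = 17157.
Reconstructed level: -0.6 + 17157 × 1.2/32768 V = 0.028308105469 V.
e = 0.028301514 − (0.028308105469) = −6.59 µV.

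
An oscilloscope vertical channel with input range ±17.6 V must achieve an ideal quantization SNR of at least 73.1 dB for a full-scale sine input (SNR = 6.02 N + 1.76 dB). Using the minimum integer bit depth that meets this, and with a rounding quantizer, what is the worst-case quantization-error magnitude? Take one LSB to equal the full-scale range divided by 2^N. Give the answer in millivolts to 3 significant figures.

4.30 mV

Span: 17.6 V − (-17.6 V) = 35.2 V.
Required N = ⌈(73.1 − 1.76)/6.02⌉ = ⌈11.850⌉ = 12.
LSB = 35.2 V / 2^12 = 8.5938 mV.
|e|_max = LSB/2 = 4.30 mV.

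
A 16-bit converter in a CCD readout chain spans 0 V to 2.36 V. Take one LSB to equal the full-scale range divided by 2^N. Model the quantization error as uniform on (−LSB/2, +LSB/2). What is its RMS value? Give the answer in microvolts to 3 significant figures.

10.4 µV

Range is 2.36 V.
LSB = 2.36 V / 2^16 = 36.011 µV.
RMS of a uniform error over width LSB is LSB/√12 = 10.4 µV.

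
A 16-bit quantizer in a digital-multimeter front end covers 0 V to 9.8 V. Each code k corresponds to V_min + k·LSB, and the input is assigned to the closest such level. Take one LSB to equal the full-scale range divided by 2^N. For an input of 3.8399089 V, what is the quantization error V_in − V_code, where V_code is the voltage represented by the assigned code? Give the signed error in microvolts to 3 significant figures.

−29.5 µV

Span = 9.8 V. LSB = 9.8 V / 2^16 ≈ 149.5 µV.
(V_in − V_min)/LSB = (3.8399089 − (0)) × 65536/9.8 = 25678.8030 → nearest code k = 25679.
Reconstructed level: 0 + 25679 × 9.8/65536 V = 3.8399383545 V.
V_in − V_code = 3.8399089 − (3.8399383545) = −29.5 µV.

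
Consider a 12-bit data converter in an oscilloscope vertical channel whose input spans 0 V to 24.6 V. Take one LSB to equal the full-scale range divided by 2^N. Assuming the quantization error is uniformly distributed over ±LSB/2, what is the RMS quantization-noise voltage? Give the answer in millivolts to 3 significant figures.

1.73 mV

Full-scale range = 24.6 V.
LSB = 24.6 V / 2^12 = 6.0059 mV.
σ_q = LSB/√12 = 6.0059 mV/3.4641 = 1.73 mV.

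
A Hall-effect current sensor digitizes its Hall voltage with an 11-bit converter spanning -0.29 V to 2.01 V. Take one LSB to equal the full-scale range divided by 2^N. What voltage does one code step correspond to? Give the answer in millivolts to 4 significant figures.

1.123 mV

The full-scale span is 2.01 − (-0.29) = 2.3 V.
2^11 = 2048 levels.
Step size = 2.3/2048 V = 1.123 mV.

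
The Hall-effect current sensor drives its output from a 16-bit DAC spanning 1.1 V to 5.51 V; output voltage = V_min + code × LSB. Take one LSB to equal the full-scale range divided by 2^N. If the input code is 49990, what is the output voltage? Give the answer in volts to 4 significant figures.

The full-scale span is 5.51 − (1.1) = 4.41 V. LSB = 4.41 V / 2^16.
V_out = 1.1 + 49990 × (4.41/65536) V
      = 1.1 V + 3.36389 V = 4.46389 V.

4.464 V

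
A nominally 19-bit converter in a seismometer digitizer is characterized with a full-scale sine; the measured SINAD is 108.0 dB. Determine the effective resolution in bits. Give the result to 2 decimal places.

Inverting SNR = 6.02 N + 1.76: N_eff = (108.0 − 1.76)/6.02 = 17.6478.

17.65 bits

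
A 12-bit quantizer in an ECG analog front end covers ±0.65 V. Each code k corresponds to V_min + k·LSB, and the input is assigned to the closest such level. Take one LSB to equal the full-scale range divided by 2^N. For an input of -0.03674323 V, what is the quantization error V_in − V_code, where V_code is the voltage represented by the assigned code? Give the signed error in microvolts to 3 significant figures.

+73.2 µV

Span: 0.65 V − (-0.65 V) = 1.3 V. LSB = 1.3 V / 2^12 ≈ 317.4 µV.
(-0.03674323 − (-0.65)) / LSB = 0.61325677 × 4096/1.3 = 1932.2306. Nearest integer: k = 1932.
V_code = -0.65 + (1932/4096) × 1.3 = -0.03681640625 V.
V_in − V_code = -0.03674323 − (-0.03681640625) = +73.2 µV.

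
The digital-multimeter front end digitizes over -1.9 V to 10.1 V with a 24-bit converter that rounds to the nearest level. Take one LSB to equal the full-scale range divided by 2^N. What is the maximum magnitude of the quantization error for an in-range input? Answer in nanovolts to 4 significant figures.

357.6 nV

The full-scale span is 10.1 − (-1.9) = 12 V.
One LSB is 12 V / 16777216 = 0.715256 µV.
|e|_max = LSB/2 = 357.6 nV.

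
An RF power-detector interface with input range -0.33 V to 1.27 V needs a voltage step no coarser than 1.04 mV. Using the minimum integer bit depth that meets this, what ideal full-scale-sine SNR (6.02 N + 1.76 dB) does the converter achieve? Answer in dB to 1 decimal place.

Span: 1.27 V − (-0.33 V) = 1.6 V.
Need 2^N ≥ 1.6 V / 1.04 mV = 1538 → N_min = 11.
SNR = 6.02 × 11 + 1.76 = 67.98 dB.

68.0 dB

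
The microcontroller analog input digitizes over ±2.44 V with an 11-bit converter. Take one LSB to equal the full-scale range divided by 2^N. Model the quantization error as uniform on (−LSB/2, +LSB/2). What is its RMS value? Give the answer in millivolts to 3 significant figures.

0.688 mV

Full-scale range = 2.44 V − (-2.44 V) = 4.88 V.
Step size = 4.88/2048 V = 2.3828 mV.
RMS of a uniform error over width LSB is LSB/√12 = 0.688 mV.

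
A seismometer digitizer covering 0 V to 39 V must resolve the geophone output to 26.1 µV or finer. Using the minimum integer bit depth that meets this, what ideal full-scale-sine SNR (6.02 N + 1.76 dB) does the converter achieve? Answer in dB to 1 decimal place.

128.2 dB

V_FS = 39 V.
39 V / 26.1 µV = 1.494e6. Since 2^20 = 1048576 and 2^21 = 2097152, N = 21.
SNR = 6.02 × 21 + 1.76 = 128.18 dB.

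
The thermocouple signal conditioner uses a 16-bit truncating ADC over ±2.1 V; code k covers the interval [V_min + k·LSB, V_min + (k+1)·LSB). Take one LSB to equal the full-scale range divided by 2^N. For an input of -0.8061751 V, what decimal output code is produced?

20188

The full-scale span is 2.1 − (-2.1) = 4.2 V. LSB = 4.2 V / 2^16 ≈ 64.09 µV.
V_in − V_min = -0.8061751 − (-2.1) = 1.2938249 V.
Divide by LSB: 1.2938249 × 65536/4.2 = 20188.5973.
Truncating gives code 20188.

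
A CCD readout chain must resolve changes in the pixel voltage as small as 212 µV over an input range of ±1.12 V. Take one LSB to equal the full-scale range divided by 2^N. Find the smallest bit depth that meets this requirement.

Range = 1.12 − (-1.12) = 2.24 V.
2.24 V / 212 µV = 10570. Since 2^13 = 8192 and 2^14 = 16384, N = 14.

14 bits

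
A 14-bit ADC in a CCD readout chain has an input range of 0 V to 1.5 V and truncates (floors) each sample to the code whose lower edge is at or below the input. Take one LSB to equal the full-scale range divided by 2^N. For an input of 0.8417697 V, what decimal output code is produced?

9194

V_FS = 1.5 V. LSB = 1.5 V / 2^14 ≈ 91.55 µV.
(V_in − V_min) × 2^14/range = (0.8417697 − (0)) × 16384/1.5 = 9194.370.
Floor → code = 9194.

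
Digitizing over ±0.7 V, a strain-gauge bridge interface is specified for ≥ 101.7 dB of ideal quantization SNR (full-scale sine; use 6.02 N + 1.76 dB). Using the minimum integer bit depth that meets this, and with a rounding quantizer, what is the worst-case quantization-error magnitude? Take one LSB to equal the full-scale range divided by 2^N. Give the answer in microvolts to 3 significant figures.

5.34 µV

Span: 0.7 V − (-0.7 V) = 1.4 V.
6.02 N + 1.76 ≥ 101.7 gives N ≥ 16.601, so the minimum integer is 17.
One LSB is 1.4 V / 131072 = 10.681 µV.
Max error for round-to-nearest is LSB/2 = 5.34 µV.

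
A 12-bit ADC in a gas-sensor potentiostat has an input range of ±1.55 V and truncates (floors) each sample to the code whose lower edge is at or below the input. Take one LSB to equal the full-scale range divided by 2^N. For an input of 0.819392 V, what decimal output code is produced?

3130

Span: 1.55 V − (-1.55 V) = 3.1 V. LSB = 3.1 V / 2^12 ≈ 0.7568 mV.
V_in − V_min = 0.819392 − (-1.55) = 2.369392 V.
Divide by LSB: 2.369392 × 4096/3.1 = 3130.6547.
Truncating gives code 3130.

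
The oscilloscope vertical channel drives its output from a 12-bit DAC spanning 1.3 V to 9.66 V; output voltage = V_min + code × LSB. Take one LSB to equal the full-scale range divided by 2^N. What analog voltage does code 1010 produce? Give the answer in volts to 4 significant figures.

3.361 V

Span: 9.66 V − (1.3 V) = 8.36 V. LSB = 8.36 V / 2^12.
V_out = V_min + code × LSB = 1.3 V + 1010 × 8.36 V / 4096
      = 1.3 V + 2.06143 V = 3.36143 V.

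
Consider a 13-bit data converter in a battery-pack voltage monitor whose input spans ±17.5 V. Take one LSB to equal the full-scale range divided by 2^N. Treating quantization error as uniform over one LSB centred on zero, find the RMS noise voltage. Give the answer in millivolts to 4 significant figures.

1.233 mV

Range = 17.5 − (-17.5) = 35 V.
LSB = 35 V ÷ 2^13 = 35/8192 V = 4.27246 mV.
RMS of a uniform error over width LSB is LSB/√12 = 1.233 mV.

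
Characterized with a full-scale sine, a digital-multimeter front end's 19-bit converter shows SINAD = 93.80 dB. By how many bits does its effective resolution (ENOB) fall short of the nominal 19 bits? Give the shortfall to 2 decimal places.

3.71 bits

N_eff = (93.80 − 1.76)/6.02 = 15.2890 bits.
Shortfall = 19 − 15.2890 = 3.7110 bits.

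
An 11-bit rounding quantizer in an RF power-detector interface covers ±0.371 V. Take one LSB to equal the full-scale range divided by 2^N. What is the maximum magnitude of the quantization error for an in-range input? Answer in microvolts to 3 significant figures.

181 µV

Full-scale range = 0.371 V − (-0.371 V) = 0.742 V.
LSB = 0.742 V ÷ 2^11 = 0.742/2048 V = 362.30 µV.
|e|_max = LSB/2 = 181 µV.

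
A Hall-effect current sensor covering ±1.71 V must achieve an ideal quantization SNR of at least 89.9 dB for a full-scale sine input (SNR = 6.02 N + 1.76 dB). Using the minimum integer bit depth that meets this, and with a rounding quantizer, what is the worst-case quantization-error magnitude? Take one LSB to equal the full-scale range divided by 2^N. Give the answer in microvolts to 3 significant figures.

Full-scale range = 1.71 V − (-1.71 V) = 3.42 V.
Required N = ⌈(89.9 − 1.76)/6.02⌉ = ⌈14.641⌉ = 15.
LSB = 3.42 V / 2^15 = 104.37 µV.
Half an LSB is 52.2 µV.

52.2 µV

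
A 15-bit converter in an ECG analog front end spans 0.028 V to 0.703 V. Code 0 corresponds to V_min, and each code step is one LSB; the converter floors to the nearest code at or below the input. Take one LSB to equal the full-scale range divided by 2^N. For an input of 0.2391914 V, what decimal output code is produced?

Full-scale range = 0.703 V − (0.028 V) = 0.675 V. LSB = 0.675 V / 2^15 ≈ 20.60 µV.
(V_in − V_min) × 2^15/range = (0.2391914 − (0.028)) × 32768/0.675 = 10252.326.
Floor → code = 10252.

10252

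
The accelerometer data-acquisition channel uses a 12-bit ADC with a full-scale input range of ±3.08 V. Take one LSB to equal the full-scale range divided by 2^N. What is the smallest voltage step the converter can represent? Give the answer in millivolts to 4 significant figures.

1.504 mV

Range = 3.08 − (-3.08) = 6.16 V.
2^12 = 4096 levels.
One LSB is 6.16 V / 4096 = 1.504 mV.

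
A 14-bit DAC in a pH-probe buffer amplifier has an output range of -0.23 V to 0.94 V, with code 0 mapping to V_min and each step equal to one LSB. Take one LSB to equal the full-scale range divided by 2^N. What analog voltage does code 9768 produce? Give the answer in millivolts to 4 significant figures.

Range = 0.94 − (-0.23) = 1.17 V. LSB = 1.17 V / 2^14.
V_out = -0.23 + 9768 × (1.17/16384) V
      = -0.23 + 0.697544 = 0.467544 V.

467.5 mV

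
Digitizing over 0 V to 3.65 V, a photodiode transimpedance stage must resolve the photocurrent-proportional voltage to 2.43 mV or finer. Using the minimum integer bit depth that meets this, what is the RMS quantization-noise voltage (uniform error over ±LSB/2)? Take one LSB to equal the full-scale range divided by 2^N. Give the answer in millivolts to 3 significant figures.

0.514 mV

Full-scale range = 3.65 V.
Need 2^N ≥ 3.65 V / 2.43 mV = 1502 → N_min = 11.
LSB = 3.65 V / 2^11 = 1.7822 mV.
σ_q = LSB/√12 = 1.7822 mV/3.4641 = 0.514 mV.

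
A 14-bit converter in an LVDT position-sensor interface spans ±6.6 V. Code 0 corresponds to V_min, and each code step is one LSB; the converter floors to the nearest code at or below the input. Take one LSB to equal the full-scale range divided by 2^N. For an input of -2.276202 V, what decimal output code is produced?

The full-scale span is 6.6 − (-6.6) = 13.2 V. LSB = 13.2 V / 2^14 ≈ 0.8057 mV.
code = ⌊(V_in − V_min)/LSB⌋ = ⌊(V_in − V_min) × 2^14 / range⌋
     = ⌊(-2.276202 − (-6.6)) × 16384 / 13.2⌋ = ⌊4.323798 × 16384/13.2⌋
     = ⌊5366.750⌋ = 5366.

5366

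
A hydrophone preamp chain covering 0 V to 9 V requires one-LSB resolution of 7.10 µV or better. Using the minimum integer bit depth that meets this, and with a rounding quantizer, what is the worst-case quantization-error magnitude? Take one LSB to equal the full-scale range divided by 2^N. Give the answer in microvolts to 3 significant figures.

Span = 9 V.
9 V / 7.10 µV = 1.268e6. Since 2^20 = 1048576 and 2^21 = 2097152, N = 21.
One LSB is 9 V / 2097152 = 4.2915 µV.
Half an LSB is 2.15 µV.

2.15 µV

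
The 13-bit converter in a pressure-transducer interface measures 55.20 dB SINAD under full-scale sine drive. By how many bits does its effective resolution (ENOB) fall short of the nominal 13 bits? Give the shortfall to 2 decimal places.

4.12 bits

ENOB = (SINAD − 1.76)/6.02 = (55.20 − 1.76)/6.02 = 8.8771 bits.
13 − 8.8771 = 4.12 bits below nominal.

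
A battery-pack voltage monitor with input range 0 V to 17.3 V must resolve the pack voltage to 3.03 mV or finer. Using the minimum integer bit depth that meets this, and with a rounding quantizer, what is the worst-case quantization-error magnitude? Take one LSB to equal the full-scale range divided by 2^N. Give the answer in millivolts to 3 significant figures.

V_FS = 17.3 V.
Need 2^N ≥ 17.3 V / 3.03 mV = 5710 → N_min = 13.
Step size = 17.3/8192 V = 2.1118 mV.
|e|_max = LSB/2 = 1.06 mV.

1.06 mV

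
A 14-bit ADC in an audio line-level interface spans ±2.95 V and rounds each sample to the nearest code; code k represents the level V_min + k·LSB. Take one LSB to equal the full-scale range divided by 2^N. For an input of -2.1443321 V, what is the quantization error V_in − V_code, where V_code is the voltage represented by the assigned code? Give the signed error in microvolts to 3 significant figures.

+108 µV

The full-scale span is 2.95 − (-2.95) = 5.9 V. LSB = 5.9 V / 2^14 ≈ 360.1 µV.
(-2.1443321 − (-2.95)) / LSB = 0.8056679 × 16384/5.9 = 2237.2988. Nearest integer: k = 2237.
Reconstructed level: -2.95 + 2237 × 5.9/16384 V = -2.1444396973 V.
V_in − V_code = -2.1443321 − (-2.1444396973) = +108 µV.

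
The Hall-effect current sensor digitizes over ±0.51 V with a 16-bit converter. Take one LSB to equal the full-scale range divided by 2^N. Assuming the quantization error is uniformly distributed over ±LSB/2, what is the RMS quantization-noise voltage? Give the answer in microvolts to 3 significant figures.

4.49 µV

Full-scale range = 0.51 V − (-0.51 V) = 1.02 V.
LSB = 1.02 V ÷ 2^16 = 1.02/65536 V = 15.564 µV.
σ_q = LSB/√12 = 15.564 µV/3.4641 = 4.49 µV.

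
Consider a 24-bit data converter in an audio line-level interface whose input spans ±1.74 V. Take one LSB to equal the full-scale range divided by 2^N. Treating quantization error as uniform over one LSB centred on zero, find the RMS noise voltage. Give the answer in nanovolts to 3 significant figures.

The full-scale span is 1.74 − (-1.74) = 3.48 V.
LSB = 3.48 V / 2^24 = 207.42 nV.
V_rms = LSB/√12 = 207.42 nV / √12 = 59.9 nV.

59.9 nV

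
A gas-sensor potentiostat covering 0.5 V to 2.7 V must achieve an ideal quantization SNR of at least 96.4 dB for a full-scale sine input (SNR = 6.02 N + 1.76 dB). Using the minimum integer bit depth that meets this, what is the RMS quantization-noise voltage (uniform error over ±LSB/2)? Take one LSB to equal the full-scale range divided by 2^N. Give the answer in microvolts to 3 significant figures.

9.69 µV

Range = 2.7 − (0.5) = 2.2 V.
6.02 N + 1.76 ≥ 96.4 gives N ≥ 15.721, so the minimum integer is 16.
Step size = 2.2/65536 V = 33.569 µV.
RMS noise = LSB/√12 = 9.69 µV.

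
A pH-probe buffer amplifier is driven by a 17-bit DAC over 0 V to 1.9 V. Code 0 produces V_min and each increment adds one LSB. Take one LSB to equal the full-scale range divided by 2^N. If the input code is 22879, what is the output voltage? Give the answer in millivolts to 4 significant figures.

Span = 1.9 V. LSB = 1.9 V / 2^17.
Output = V_min + (22879/131072) × range = 0 + 0.174553 × 1.9 V
      = 0 + 0.331651 = 0.331651 V.

331.7 mV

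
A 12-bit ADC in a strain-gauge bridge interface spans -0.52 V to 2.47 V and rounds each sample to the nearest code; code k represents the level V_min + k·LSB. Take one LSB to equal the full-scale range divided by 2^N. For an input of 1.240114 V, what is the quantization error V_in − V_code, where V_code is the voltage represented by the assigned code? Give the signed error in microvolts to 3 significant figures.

Full-scale range = 2.47 V − (-0.52 V) = 2.99 V. LSB = 2.99 V / 2^12 ≈ 0.7300 mV.
Position in LSBs: (1.240114 − (-0.52)) × 4096/2.99 = 2411.1796; rounding gives k = 2411.
Reconstructed level: -0.52 + 2411 × 2.99/4096 V = 1.239982910 V.
Error = V_in − V_code = 1.240114 − (1.239982910) = +131 µV.

+131 µV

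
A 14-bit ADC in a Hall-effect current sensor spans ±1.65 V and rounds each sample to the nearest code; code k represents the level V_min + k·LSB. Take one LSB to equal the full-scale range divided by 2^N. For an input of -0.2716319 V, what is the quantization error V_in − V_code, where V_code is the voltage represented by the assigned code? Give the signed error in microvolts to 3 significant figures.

+78.3 µV

Full-scale range = 1.65 V − (-1.65 V) = 3.3 V. LSB = 3.3 V / 2^14 ≈ 201.4 µV.
Position in LSBs: (-0.2716319 − (-1.65)) × 16384/3.3 = 6843.3888; rounding gives k = 6843.
Reconstructed level: -1.65 + 6843 × 3.3/16384 V = -0.27171020508 V.
V_in − V_code = -0.2716319 − (-0.27171020508) = +78.3 µV.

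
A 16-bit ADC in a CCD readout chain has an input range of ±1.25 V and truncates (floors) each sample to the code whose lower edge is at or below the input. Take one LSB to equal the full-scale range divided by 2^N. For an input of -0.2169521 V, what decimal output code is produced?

Full-scale range = 1.25 V − (-1.25 V) = 2.5 V. LSB = 2.5 V / 2^16 ≈ 38.15 µV.
(V_in − V_min) × 2^16/range = (-0.2169521 − (-1.25)) × 65536/2.5 = 27080.731.
Floor → code = 27080.

27080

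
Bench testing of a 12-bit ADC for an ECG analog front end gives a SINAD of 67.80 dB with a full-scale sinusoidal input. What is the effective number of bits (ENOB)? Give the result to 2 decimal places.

10.97 bits

ENOB = (SINAD − 1.76) / 6.02 = (67.80 − 1.76) / 6.02 = 66.04 / 6.02 = 10.9701.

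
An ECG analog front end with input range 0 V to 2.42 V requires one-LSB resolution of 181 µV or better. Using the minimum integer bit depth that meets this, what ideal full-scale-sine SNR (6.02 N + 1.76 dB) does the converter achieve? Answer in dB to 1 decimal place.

Full-scale range = 2.42 V.
Required number of levels: 2.42/181 µV = 13370; smallest N with 2^N ≥ that is 14.
Ideal SNR at N = 14: 6.02·14 + 1.76 = 86.0 dB.

86.0 dB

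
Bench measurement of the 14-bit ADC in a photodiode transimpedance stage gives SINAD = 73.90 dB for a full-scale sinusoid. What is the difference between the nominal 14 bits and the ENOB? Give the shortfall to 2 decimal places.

ENOB = (SINAD − 1.76)/6.02 = (73.90 − 1.76)/6.02 = 11.9834 bits.
Shortfall = 14 − 11.9834 = 2.0166 bits.

2.02 bits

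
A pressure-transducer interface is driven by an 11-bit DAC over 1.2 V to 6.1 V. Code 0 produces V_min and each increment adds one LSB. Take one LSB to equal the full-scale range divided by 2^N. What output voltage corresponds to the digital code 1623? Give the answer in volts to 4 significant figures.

5.083 V

Full-scale range = 6.1 V − (1.2 V) = 4.9 V. LSB = 4.9 V / 2^11.
Output = V_min + (1623/2048) × range = 1.2 + 0.792480 × 4.9 V
      = 1.2 + 3.88315 = 5.08315 V.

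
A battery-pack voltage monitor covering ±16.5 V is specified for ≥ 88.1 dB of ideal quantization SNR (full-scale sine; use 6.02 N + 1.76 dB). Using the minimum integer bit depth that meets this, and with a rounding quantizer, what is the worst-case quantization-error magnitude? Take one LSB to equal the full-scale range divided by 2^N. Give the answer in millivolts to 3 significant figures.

Span: 16.5 V − (-16.5 V) = 33 V.
Required N = ⌈(88.1 − 1.76)/6.02⌉ = ⌈14.342⌉ = 15.
Step size = 33/32768 V = 1.0071 mV.
Max error for round-to-nearest is LSB/2 = 0.504 mV.

0.504 mV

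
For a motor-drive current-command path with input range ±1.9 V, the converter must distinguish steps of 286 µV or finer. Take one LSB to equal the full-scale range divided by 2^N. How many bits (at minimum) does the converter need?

14 bits

Span: 1.9 V − (-1.9 V) = 3.8 V.
Need 2^N ≥ 3.8 V / 286 µV = 13290 → N_min = 14.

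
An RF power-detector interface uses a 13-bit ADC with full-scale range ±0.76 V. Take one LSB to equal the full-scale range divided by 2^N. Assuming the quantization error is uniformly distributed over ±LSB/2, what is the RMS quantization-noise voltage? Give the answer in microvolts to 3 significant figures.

53.6 µV

Span: 0.76 V − (-0.76 V) = 1.52 V.
Step size = 1.52/8192 V = 185.55 µV.
For a uniform distribution on [−LSB/2, +LSB/2], V_rms = LSB/√12 = 185.55 µV/3.4641 = 53.6 µV.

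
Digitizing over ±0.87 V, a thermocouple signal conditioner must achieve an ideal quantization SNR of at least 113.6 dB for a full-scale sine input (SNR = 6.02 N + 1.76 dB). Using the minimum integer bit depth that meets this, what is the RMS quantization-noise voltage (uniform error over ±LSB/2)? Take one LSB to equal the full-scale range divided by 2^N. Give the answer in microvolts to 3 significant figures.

Range = 0.87 − (-0.87) = 1.74 V.
6.02 N + 1.76 ≥ 113.6 gives N ≥ 18.578, so the minimum integer is 19.
LSB = 1.74 V / 2^19 = 3.3188 µV.
RMS noise = LSB/√12 = 0.958 µV.

0.958 µV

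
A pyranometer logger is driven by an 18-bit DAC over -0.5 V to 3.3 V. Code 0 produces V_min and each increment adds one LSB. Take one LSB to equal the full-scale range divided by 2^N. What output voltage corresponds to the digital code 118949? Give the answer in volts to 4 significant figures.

The full-scale span is 3.3 − (-0.5) = 3.8 V. LSB = 3.8 V / 2^18.
Output = V_min + (118949/262144) × range = -0.5 + 0.453754 × 3.8 V
      = -0.5 V + 1.72427 V = 1.22427 V.

1.224 V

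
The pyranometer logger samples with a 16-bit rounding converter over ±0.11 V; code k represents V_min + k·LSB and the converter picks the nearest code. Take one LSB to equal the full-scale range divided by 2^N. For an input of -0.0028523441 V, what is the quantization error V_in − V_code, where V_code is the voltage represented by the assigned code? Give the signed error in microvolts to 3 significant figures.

Range = 0.11 − (-0.11) = 0.22 V. LSB = 0.22 V / 2^16 ≈ 3.357 µV.
(-0.0028523441 − (-0.11)) / LSB = 0.1071476559 × 65536/0.22 = 31918.3126. Nearest integer: k = 31918.
V_code = V_min + k × range/2^16 = -0.11 + 31918 × 0.22/65536 = -0.0028533935547 V.
V_in − V_code = -0.0028523441 − (-0.0028533935547) = +1.05 µV.

+1.05 µV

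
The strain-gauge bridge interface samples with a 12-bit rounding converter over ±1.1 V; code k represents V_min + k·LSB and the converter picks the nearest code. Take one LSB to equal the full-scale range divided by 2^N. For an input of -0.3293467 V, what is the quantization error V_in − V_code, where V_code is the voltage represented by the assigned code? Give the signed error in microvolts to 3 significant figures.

−98.7 µV

Range = 1.1 − (-1.1) = 2.2 V. LSB = 2.2 V / 2^12 ≈ 0.5371 mV.
(V_in − V_min)/LSB = (-0.3293467 − (-1.1)) × 4096/2.2 = 1434.8163 → nearest code k = 1435.
Reconstructed level: -1.1 + 1435 × 2.2/4096 V = -0.3292480469 V.
V_in − V_code = -0.3293467 − (-0.3292480469) = −98.7 µV.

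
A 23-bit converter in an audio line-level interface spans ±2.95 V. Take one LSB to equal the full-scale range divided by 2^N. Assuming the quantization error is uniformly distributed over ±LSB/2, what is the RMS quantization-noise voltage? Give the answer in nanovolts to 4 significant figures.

203.0 nV

Range = 2.95 − (-2.95) = 5.9 V.
One LSB is 5.9 V / 8388608 = 0.703335 µV.
V_rms = LSB/√12 = 0.703335 µV / √12 = 203.0 nV.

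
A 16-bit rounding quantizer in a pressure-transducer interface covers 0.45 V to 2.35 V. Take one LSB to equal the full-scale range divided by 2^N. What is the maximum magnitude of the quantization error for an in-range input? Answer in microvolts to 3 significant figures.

Span: 2.35 V − (0.45 V) = 1.9 V.
Step size = 1.9/65536 V = 28.992 µV.
Worst-case error for round-to-nearest is half an LSB: 14.5 µV.

14.5 µV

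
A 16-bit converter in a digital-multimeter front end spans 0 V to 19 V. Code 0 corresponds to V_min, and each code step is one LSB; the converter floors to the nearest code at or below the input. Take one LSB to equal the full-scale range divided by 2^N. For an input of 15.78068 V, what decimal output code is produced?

54431

V_FS = 19 V. LSB = 19 V / 2^16 ≈ 289.9 µV.
V_in − V_min = 15.78068 − (0) = 15.78068 V.
Divide by LSB: 15.78068 × 65536/19 = 54431.7181.
Truncating gives code 54431.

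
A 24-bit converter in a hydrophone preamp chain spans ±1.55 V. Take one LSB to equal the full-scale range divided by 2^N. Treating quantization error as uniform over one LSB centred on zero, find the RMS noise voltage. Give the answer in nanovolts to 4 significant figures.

Full-scale range = 1.55 V − (-1.55 V) = 3.1 V.
Step size = 3.1/16777216 V = 184.774 nV.
RMS of a uniform error over width LSB is LSB/√12 = 53.34 nV.

53.34 nV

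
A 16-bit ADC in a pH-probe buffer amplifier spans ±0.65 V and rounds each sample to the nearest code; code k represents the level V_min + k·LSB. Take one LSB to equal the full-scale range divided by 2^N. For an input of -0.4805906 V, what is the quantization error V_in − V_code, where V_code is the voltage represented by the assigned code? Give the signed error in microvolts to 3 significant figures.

The full-scale span is 0.65 − (-0.65) = 1.3 V. LSB = 1.3 V / 2^16 ≈ 19.84 µV.
(V_in − V_min)/LSB = (-0.4805906 − (-0.65)) × 65536/1.3 = 8540.3188 → nearest code k = 8540.
Reconstructed level: -0.65 + 8540 × 1.3/65536 V = -0.48059692383 V.
Error = V_in − V_code = -0.4805906 − (-0.48059692383) = +6.32 µV.

+6.32 µV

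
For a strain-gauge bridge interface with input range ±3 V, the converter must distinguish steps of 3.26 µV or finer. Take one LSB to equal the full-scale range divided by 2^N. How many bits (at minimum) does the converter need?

21 bits

Range = 3 − (-3) = 6 V.
6 V / 3.26 µV = 1.840e6. Since 2^20 = 1048576 and 2^21 = 2097152, N = 21.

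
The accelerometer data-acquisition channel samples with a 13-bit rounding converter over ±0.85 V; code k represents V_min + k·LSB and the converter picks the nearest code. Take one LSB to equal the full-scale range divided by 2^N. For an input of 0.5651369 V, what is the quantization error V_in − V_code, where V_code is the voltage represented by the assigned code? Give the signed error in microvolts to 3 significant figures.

Span: 0.85 V − (-0.85 V) = 1.7 V. LSB = 1.7 V / 2^13 ≈ 207.5 µV.
Position in LSBs: (0.5651369 − (-0.85)) × 8192/1.7 = 6819.2950; rounding gives k = 6819.
Reconstructed level: -0.85 + 6819 × 1.7/8192 V = 0.5650756836 V.
V_in − V_code = 0.5651369 − (0.5650756836) = +61.2 µV.

+61.2 µV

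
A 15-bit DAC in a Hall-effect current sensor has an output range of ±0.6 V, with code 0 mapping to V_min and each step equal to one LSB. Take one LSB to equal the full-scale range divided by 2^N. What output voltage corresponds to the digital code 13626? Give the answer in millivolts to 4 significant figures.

-101.0 mV

Full-scale range = 0.6 V − (-0.6 V) = 1.2 V. LSB = 1.2 V / 2^15.
Output = V_min + (13626/32768) × range = -0.6 + 0.415833 × 1.2 V
      = -0.6 V + 0.498999 V = -0.101001 V.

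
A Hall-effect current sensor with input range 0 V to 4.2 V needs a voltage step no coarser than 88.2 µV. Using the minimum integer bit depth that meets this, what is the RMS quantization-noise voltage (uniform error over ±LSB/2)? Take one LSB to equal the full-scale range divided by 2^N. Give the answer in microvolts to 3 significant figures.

18.5 µV

Full-scale range = 4.2 V.
Levels needed ≥ 4.2/88.2 µV = 47620. 2^16 = 65536 suffices, so N_min = 16.
Step size = 4.2/65536 V = 64.087 µV.
V_rms = LSB/√12 = 18.5 µV.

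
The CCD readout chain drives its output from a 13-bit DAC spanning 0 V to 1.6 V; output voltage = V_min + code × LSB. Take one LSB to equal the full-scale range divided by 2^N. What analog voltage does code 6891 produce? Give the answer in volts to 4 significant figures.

Span = 1.6 V. LSB = 1.6 V / 2^13.
V_out = V_min + code × LSB = 0 V + 6891 × 1.6 V / 8192
      = 0 + 1.34590 = 1.34590 V.

1.346 V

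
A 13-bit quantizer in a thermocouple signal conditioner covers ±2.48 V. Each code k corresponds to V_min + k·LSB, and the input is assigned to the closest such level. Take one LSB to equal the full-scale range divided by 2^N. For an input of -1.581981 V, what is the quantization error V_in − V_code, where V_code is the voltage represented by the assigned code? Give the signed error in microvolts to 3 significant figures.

Span: 2.48 V − (-2.48 V) = 4.96 V. LSB = 4.96 V / 2^13 ≈ 0.6055 mV.
Position in LSBs: (-1.581981 − (-2.48)) × 8192/4.96 = 1483.1798; rounding gives k = 1483.
V_code = -2.48 + (1483/8192) × 4.96 = -1.582089844 V.
e = -1.581981 − (-1.582089844) = +109 µV.

+109 µV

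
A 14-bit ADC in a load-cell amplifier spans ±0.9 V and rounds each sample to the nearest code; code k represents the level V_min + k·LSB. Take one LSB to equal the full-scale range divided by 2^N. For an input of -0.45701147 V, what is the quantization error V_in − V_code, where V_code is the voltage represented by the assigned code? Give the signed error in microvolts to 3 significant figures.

Range = 0.9 − (-0.9) = 1.8 V. LSB = 1.8 V / 2^14 ≈ 109.9 µV.
(-0.45701147 − (-0.9)) / LSB = 0.44298853 × 16384/1.8 = 4032.1800. Nearest integer: k = 4032.
V_code = -0.9 + (4032/16384) × 1.8 = -0.45703125000 V.
e = -0.45701147 − (-0.45703125000) = +19.8 µV.

+19.8 µV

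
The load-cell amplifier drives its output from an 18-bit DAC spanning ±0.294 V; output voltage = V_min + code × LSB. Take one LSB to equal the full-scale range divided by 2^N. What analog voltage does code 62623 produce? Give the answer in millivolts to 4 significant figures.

Full-scale range = 0.294 V − (-0.294 V) = 0.588 V. LSB = 0.588 V / 2^18.
V_out = -0.294 + 62623 × (0.588/262144) V
      = -0.294 V + 0.140466 V = -0.153534 V.

-153.5 mV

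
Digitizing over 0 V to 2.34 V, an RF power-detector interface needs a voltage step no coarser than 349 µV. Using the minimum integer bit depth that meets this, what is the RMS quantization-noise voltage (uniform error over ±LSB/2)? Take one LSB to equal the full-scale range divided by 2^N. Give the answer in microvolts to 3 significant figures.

82.5 µV

Full-scale range = 2.34 V.
Required number of levels: 2.34/349 µV = 6704.9; smallest N with 2^N ≥ that is 13.
LSB = 2.34 V ÷ 2^13 = 2.34/8192 V = 285.64 µV.
σ_q = LSB/√12 = 285.64 µV/3.4641 = 82.5 µV.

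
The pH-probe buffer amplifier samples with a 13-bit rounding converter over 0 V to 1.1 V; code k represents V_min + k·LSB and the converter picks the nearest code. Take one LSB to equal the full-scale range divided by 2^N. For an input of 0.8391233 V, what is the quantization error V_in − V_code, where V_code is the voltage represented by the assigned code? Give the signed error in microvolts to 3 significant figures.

Range is 1.1 V. LSB = 1.1 V / 2^13 ≈ 134.3 µV.
(0.8391233 − (0)) / LSB = 0.8391233 × 8192/1.1 = 6249.1801. Nearest integer: k = 6249.
V_code = 0 + (6249/8192) × 1.1 = 0.8390991211 V.
Error = V_in − V_code = 0.8391233 − (0.8390991211) = +24.2 µV.

+24.2 µV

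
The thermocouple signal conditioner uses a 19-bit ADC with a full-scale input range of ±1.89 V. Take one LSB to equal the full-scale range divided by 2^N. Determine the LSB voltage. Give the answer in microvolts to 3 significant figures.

Full-scale range = 1.89 V − (-1.89 V) = 3.78 V.
There are 2^19 = 524288 steps.
One LSB is 3.78 V / 524288 = 7.21 µV.

7.21 µV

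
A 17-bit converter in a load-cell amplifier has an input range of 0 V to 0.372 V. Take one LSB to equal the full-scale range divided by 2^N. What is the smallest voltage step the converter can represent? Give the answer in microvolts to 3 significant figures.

Span = 0.372 V.
2^17 = 131072 levels.
LSB = 0.372 V / 2^17 = 2.84 µV.

2.84 µV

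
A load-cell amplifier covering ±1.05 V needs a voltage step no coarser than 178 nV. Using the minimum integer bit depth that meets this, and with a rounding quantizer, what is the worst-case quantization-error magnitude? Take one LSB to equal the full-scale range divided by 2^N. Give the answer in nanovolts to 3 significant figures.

Range = 1.05 − (-1.05) = 2.1 V.
Need 2^N ≥ 2.1 V / 178 nV = 1.180e7 → N_min = 24.
LSB = 2.1 V / 2^24 = 125.17 nV.
Half an LSB is 62.6 nV.

62.6 nV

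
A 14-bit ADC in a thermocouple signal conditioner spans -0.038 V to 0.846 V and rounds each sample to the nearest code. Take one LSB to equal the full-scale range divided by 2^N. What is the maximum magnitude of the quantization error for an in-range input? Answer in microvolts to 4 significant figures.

The full-scale span is 0.846 − (-0.038) = 0.884 V.
LSB = 0.884 V ÷ 2^14 = 0.884/16384 V = 53.9551 µV.
|e|_max = LSB/2 = 26.98 µV.

26.98 µV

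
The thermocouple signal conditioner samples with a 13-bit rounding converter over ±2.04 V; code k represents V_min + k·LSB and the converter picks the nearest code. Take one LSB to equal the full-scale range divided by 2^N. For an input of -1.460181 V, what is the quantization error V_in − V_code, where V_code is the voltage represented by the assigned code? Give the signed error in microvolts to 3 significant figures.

+92.4 µV

The full-scale span is 2.04 − (-2.04) = 4.08 V. LSB = 4.08 V / 2^13 ≈ 498.0 µV.
Position in LSBs: (-1.460181 − (-2.04)) × 8192/4.08 = 1164.1856; rounding gives k = 1164.
V_code = V_min + k × range/2^13 = -2.04 + 1164 × 4.08/8192 = -1.460273438 V.
e = -1.460181 − (-1.460273438) = +92.4 µV.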